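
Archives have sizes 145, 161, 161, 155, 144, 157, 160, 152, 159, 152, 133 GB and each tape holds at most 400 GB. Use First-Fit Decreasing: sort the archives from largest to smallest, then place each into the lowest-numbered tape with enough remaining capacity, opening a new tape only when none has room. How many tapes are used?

6

Sorted descending: 161, 161, 160, 159, 157, 155, 152, 152, 145, 144, 133.
Put 161 GB in tape 1; 239 GB remain.
Put 161 GB in tape 1; 78 GB remain.
Put 160 GB in tape 2; 240 GB remain.
Put 159 GB in tape 2; 81 GB remain.
Put 157 GB in tape 3; 243 GB remain.
Put 155 GB in tape 3; 88 GB remain.
Put 152 GB in tape 4; 248 GB remain.
Put 152 GB in tape 4; 96 GB remain.
Put 145 GB in tape 5; 255 GB remain.
Put 144 GB in tape 5; 111 GB remain.
Put 133 GB in tape 6; 267 GB remain.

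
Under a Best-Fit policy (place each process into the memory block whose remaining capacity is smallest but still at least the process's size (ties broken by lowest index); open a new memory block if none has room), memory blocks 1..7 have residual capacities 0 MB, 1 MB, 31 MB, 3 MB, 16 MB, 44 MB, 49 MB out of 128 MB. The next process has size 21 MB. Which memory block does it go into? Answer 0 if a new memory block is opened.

3

Memory blocks with room: memory block 3 (31 MB), memory block 6 (44 MB), memory block 7 (49 MB).
Tightest fit is memory block 3 with 31 MB free.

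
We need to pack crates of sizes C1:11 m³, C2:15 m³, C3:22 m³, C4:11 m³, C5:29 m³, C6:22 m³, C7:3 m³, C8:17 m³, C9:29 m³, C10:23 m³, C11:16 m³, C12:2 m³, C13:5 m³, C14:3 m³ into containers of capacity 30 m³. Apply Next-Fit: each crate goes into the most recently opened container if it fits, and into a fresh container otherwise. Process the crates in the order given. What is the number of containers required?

9 containers

container 1: place C1 (11 m³), 19 m³ left
container 1: place C2 (15 m³), 4 m³ left
container 2: place C3 (22 m³), 8 m³ left
container 3: place C4 (11 m³), 19 m³ left
container 4: place C5 (29 m³), 1 m³ left
container 5: place C6 (22 m³), 8 m³ left
container 5: place C7 (3 m³), 5 m³ left
container 6: place C8 (17 m³), 13 m³ left
container 7: place C9 (29 m³), 1 m³ left
container 8: place C10 (23 m³), 7 m³ left
container 9: place C11 (16 m³), 14 m³ left
container 9: place C12 (2 m³), 12 m³ left
container 9: place C13 (5 m³), 7 m³ left
container 9: place C14 (3 m³), 4 m³ left
Final containers: [11,15] [22] [11] [29] [22,3] [17] [29] [23] [16,2,5,3].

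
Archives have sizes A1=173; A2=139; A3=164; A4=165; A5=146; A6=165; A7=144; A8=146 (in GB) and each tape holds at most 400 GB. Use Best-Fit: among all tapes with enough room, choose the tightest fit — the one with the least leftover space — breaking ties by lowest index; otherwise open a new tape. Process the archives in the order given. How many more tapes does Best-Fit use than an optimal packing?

Best-Fit: [173,139] [164,165] [146,165] [144,146] → 4 tapes.
Total size 1242 GB; any packing needs at least ⌈1242/400⌉ = 4 tapes.
So 4 is already optimal.

0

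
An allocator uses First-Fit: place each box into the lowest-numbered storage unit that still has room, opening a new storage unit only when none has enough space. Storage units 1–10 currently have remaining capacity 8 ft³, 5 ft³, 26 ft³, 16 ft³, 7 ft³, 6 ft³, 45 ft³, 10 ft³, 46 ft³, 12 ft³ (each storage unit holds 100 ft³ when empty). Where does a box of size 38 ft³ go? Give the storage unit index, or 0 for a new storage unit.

7

Storage units with room: storage unit 7 (45 ft³), storage unit 9 (46 ft³).
The first with room is storage unit 7.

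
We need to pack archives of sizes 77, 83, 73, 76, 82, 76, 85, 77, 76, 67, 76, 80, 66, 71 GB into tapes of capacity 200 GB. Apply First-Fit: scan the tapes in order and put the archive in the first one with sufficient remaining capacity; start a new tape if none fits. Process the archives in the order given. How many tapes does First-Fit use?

7 tapes

Put 77 GB in tape 1; 123 GB remain.
Put 83 GB in tape 1; 40 GB remain.
Put 73 GB in tape 2; 127 GB remain.
Put 76 GB in tape 2; 51 GB remain.
Put 82 GB in tape 3; 118 GB remain.
Put 76 GB in tape 3; 42 GB remain.
Put 85 GB in tape 4; 115 GB remain.
Put 77 GB in tape 4; 38 GB remain.
Put 76 GB in tape 5; 124 GB remain.
Put 67 GB in tape 5; 57 GB remain.
Put 76 GB in tape 6; 124 GB remain.
Put 80 GB in tape 6; 44 GB remain.
Put 66 GB in tape 7; 134 GB remain.
Put 71 GB in tape 7; 63 GB remain.
Final tapes: [77,83] [73,76] [82,76] [85,77] [76,67] [76,80] [66,71].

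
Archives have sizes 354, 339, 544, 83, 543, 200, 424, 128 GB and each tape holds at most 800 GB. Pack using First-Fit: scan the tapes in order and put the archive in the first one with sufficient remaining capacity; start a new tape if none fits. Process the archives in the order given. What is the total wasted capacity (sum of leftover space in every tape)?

tape 1: place 354 GB, 446 GB left
tape 1: place 339 GB, 107 GB left
tape 2: place 544 GB, 256 GB left
tape 1: place 83 GB, 24 GB left
tape 3: place 543 GB, 257 GB left
tape 2: place 200 GB, 56 GB left
tape 4: place 424 GB, 376 GB left
tape 3: place 128 GB, 129 GB left
4 tapes × 800 GB = 3200 GB; used 2615 GB; unused 585 GB.

585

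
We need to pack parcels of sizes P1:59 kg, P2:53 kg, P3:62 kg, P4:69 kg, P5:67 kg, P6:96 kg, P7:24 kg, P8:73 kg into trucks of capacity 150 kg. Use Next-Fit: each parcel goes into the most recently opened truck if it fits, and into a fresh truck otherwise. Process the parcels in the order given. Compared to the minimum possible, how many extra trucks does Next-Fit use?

Next-Fit: [59,53] [62,69] [67] [96,24] [73] → 5 trucks.
Total size 503 kg; any packing needs at least ⌈503/150⌉ = 4 trucks.
An optimal packing achieves that bound: [96,53] [73,69] [67,62] [59,24] → 4 trucks.
Excess: 5 − 4 = 1.

1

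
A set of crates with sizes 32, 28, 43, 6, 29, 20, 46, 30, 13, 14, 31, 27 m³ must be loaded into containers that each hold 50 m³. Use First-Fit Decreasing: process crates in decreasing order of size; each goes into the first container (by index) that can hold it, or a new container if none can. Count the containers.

8

Sorted descending: 46, 43, 32, 31, 30, 29, 28, 27, 20, 14, 13, 6.
46 m³ → container 1 (remaining 4 m³)
43 m³ → container 2 (remaining 7 m³)
32 m³ → container 3 (remaining 18 m³)
31 m³ → container 4 (remaining 19 m³)
30 m³ → container 5 (remaining 20 m³)
29 m³ → container 6 (remaining 21 m³)
28 m³ → container 7 (remaining 22 m³)
27 m³ → container 8 (remaining 23 m³)
20 m³ → container 5 (remaining 0 m³)
14 m³ → container 3 (remaining 4 m³)
13 m³ → container 4 (remaining 6 m³)
6 m³ → container 2 (remaining 1 m³)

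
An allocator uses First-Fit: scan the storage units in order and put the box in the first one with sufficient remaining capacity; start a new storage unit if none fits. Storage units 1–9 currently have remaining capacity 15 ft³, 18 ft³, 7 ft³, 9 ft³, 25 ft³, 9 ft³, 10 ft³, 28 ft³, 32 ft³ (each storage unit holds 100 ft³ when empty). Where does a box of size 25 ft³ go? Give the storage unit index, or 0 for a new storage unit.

5

Storage units with room: storage unit 5 (25 ft³), storage unit 8 (28 ft³), storage unit 9 (32 ft³).
The first with room is storage unit 5.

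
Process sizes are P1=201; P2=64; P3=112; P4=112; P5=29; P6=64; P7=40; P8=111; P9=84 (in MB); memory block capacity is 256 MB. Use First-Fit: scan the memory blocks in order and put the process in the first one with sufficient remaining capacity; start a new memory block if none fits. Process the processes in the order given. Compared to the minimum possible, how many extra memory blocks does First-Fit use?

0

First-Fit: [201,29] [64,112,64] [112,40,84] [111] → 4 memory blocks.
Total size 817 MB; any packing needs at least ⌈817/256⌉ = 4 memory blocks.
So 4 is already optimal.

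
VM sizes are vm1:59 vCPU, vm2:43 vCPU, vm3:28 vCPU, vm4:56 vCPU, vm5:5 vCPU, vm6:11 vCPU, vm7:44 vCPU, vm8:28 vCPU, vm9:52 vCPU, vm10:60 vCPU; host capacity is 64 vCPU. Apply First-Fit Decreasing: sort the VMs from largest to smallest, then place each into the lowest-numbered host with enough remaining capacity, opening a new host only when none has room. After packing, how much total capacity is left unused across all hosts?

62

Sorted descending: 60, 59, 56, 52, 44, 43, 28, 28, 11, 5.
60 vCPU → host 1 (remaining 4 vCPU)
59 vCPU → host 2 (remaining 5 vCPU)
56 vCPU → host 3 (remaining 8 vCPU)
52 vCPU → host 4 (remaining 12 vCPU)
44 vCPU → host 5 (remaining 20 vCPU)
43 vCPU → host 6 (remaining 21 vCPU)
28 vCPU → host 7 (remaining 36 vCPU)
28 vCPU → host 7 (remaining 8 vCPU)
11 vCPU → host 4 (remaining 1 vCPU)
5 vCPU → host 2 (remaining 0 vCPU)
7 hosts × 64 vCPU = 448 vCPU; used 386 vCPU; unused 62 vCPU.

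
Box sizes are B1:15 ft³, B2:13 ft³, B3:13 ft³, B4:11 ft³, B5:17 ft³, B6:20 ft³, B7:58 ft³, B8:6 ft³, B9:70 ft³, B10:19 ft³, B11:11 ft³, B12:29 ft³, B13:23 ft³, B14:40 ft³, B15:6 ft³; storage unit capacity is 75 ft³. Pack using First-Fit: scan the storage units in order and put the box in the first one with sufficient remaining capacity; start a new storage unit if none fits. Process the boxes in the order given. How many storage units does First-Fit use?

5 storage units

Put B1 (15 ft³) in storage unit 1; 60 ft³ remain.
Put B2 (13 ft³) in storage unit 1; 47 ft³ remain.
Put B3 (13 ft³) in storage unit 1; 34 ft³ remain.
Put B4 (11 ft³) in storage unit 1; 23 ft³ remain.
Put B5 (17 ft³) in storage unit 1; 6 ft³ remain.
Put B6 (20 ft³) in storage unit 2; 55 ft³ remain.
Put B7 (58 ft³) in storage unit 3; 17 ft³ remain.
Put B8 (6 ft³) in storage unit 1; 0 ft³ remain.
Put B9 (70 ft³) in storage unit 4; 5 ft³ remain.
Put B10 (19 ft³) in storage unit 2; 36 ft³ remain.
Put B11 (11 ft³) in storage unit 2; 25 ft³ remain.
Put B12 (29 ft³) in storage unit 5; 46 ft³ remain.
Put B13 (23 ft³) in storage unit 2; 2 ft³ remain.
Put B14 (40 ft³) in storage unit 5; 6 ft³ remain.
Put B15 (6 ft³) in storage unit 3; 11 ft³ remain.
Final storage units: [15,13,13,11,17,6] [20,19,11,23] [58,6] [70] [29,40].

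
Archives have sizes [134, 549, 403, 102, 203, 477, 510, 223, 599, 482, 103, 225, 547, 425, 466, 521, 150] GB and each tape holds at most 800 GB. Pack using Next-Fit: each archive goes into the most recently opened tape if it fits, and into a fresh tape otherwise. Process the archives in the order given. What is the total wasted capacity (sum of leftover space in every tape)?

1881

134 GB → tape 1 (remaining 666 GB)
549 GB → tape 1 (remaining 117 GB)
403 GB → tape 2 (remaining 397 GB)
102 GB → tape 2 (remaining 295 GB)
203 GB → tape 2 (remaining 92 GB)
477 GB → tape 3 (remaining 323 GB)
510 GB → tape 4 (remaining 290 GB)
223 GB → tape 4 (remaining 67 GB)
599 GB → tape 5 (remaining 201 GB)
482 GB → tape 6 (remaining 318 GB)
103 GB → tape 6 (remaining 215 GB)
225 GB → tape 7 (remaining 575 GB)
547 GB → tape 7 (remaining 28 GB)
425 GB → tape 8 (remaining 375 GB)
466 GB → tape 9 (remaining 334 GB)
521 GB → tape 10 (remaining 279 GB)
150 GB → tape 10 (remaining 129 GB)
10 tapes × 800 GB = 8000 GB; used 6119 GB; unused 1881 GB.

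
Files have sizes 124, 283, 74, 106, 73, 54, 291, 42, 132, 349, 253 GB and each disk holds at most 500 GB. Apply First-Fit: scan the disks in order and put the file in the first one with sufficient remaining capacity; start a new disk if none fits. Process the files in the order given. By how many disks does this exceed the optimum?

First-Fit: [124,283,74] [106,73,54,42,132] [291] [349] [253] → 5 disks.
Total size 1781 GB; any packing needs at least ⌈1781/500⌉ = 4 disks.
An optimal packing achieves that bound: [349,132] [291,124,74] [283,106,73] [253,54,42] → 4 disks.
Excess: 5 − 4 = 1.

1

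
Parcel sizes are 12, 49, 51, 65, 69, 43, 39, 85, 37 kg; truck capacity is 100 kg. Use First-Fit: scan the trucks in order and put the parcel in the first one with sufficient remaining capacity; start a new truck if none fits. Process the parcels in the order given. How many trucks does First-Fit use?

Put 12 kg in truck 1; 88 kg remain.
Put 49 kg in truck 1; 39 kg remain.
Put 51 kg in truck 2; 49 kg remain.
Put 65 kg in truck 3; 35 kg remain.
Put 69 kg in truck 4; 31 kg remain.
Put 43 kg in truck 2; 6 kg remain.
Put 39 kg in truck 1; 0 kg remain.
Put 85 kg in truck 5; 15 kg remain.
Put 37 kg in truck 6; 63 kg remain.
Final trucks: [12,49,39] [51,43] [65] [69] [85] [37].

6 trucks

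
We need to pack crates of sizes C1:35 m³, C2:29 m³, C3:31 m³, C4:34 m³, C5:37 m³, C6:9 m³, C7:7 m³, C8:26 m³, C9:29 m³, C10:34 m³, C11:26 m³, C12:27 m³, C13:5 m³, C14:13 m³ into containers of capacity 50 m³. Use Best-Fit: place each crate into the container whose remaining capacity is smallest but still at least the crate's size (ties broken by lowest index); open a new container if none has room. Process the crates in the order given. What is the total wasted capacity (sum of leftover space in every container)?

158

container 1: place C1 (35 m³), 15 m³ left
container 2: place C2 (29 m³), 21 m³ left
container 3: place C3 (31 m³), 19 m³ left
container 4: place C4 (34 m³), 16 m³ left
container 5: place C5 (37 m³), 13 m³ left
container 5: place C6 (9 m³), 4 m³ left
container 1: place C7 (7 m³), 8 m³ left
container 6: place C8 (26 m³), 24 m³ left
container 7: place C9 (29 m³), 21 m³ left
container 8: place C10 (34 m³), 16 m³ left
container 9: place C11 (26 m³), 24 m³ left
container 10: place C12 (27 m³), 23 m³ left
container 1: place C13 (5 m³), 3 m³ left
container 4: place C14 (13 m³), 3 m³ left
10 containers × 50 m³ = 500 m³; used 342 m³; unused 158 m³.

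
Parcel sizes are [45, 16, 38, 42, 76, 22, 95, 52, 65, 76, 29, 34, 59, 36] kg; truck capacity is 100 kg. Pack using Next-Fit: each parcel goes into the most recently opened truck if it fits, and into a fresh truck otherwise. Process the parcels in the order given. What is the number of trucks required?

45 kg → truck 1 (remaining 55 kg)
16 kg → truck 1 (remaining 39 kg)
38 kg → truck 1 (remaining 1 kg)
42 kg → truck 2 (remaining 58 kg)
76 kg → truck 3 (remaining 24 kg)
22 kg → truck 3 (remaining 2 kg)
95 kg → truck 4 (remaining 5 kg)
52 kg → truck 5 (remaining 48 kg)
65 kg → truck 6 (remaining 35 kg)
76 kg → truck 7 (remaining 24 kg)
29 kg → truck 8 (remaining 71 kg)
34 kg → truck 8 (remaining 37 kg)
59 kg → truck 9 (remaining 41 kg)
36 kg → truck 9 (remaining 5 kg)
Final trucks: [45,16,38] [42] [76,22] [95] [52] [65] [76] [29,34] [59,36].

9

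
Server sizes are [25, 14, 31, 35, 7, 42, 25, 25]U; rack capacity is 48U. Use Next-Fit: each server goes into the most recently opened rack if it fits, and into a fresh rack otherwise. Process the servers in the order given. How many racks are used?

6 racks

Put 25U in rack 1; 23U remain.
Put 14U in rack 1; 9U remain.
Put 31U in rack 2; 17U remain.
Put 35U in rack 3; 13U remain.
Put 7U in rack 3; 6U remain.
Put 42U in rack 4; 6U remain.
Put 25U in rack 5; 23U remain.
Put 25U in rack 6; 23U remain.
Final racks: [25,14] [31] [35,7] [42] [25] [25].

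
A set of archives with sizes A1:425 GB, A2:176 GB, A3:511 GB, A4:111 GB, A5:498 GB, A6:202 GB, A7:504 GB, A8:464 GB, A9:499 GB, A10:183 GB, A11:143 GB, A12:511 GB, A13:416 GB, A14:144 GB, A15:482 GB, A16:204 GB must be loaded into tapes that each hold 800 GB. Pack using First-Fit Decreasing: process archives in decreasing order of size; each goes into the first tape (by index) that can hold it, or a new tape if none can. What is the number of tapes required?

Sorted descending: 511, 511, 504, 499, 498, 482, 464, 425, 416, 204, 202, 183, 176, 144, 143, 111.
511 GB → tape 1 (remaining 289 GB)
511 GB → tape 2 (remaining 289 GB)
504 GB → tape 3 (remaining 296 GB)
499 GB → tape 4 (remaining 301 GB)
498 GB → tape 5 (remaining 302 GB)
482 GB → tape 6 (remaining 318 GB)
464 GB → tape 7 (remaining 336 GB)
425 GB → tape 8 (remaining 375 GB)
416 GB → tape 9 (remaining 384 GB)
204 GB → tape 1 (remaining 85 GB)
202 GB → tape 2 (remaining 87 GB)
183 GB → tape 3 (remaining 113 GB)
176 GB → tape 4 (remaining 125 GB)
144 GB → tape 5 (remaining 158 GB)
143 GB → tape 5 (remaining 15 GB)
111 GB → tape 3 (remaining 2 GB)
Final tapes: [511,204] [511,202] [504,183,111] [499,176] [498,144,143] [482] [464] [425] [416].

9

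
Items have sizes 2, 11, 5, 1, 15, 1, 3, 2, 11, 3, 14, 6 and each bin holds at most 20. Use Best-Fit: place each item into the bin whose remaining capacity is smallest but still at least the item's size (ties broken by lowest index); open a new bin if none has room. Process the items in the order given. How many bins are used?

4 bins

2 → bin 1 (remaining 18)
11 → bin 1 (remaining 7)
5 → bin 1 (remaining 2)
1 → bin 1 (remaining 1)
15 → bin 2 (remaining 5)
1 → bin 1 (remaining 0)
3 → bin 2 (remaining 2)
2 → bin 2 (remaining 0)
11 → bin 3 (remaining 9)
3 → bin 3 (remaining 6)
14 → bin 4 (remaining 6)
6 → bin 3 (remaining 0)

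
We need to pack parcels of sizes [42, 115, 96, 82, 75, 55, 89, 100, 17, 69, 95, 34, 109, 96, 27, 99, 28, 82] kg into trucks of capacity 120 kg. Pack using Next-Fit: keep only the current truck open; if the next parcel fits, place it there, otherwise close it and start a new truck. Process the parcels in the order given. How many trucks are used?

truck 1: place 42 kg, 78 kg left
truck 2: place 115 kg, 5 kg left
truck 3: place 96 kg, 24 kg left
truck 4: place 82 kg, 38 kg left
truck 5: place 75 kg, 45 kg left
truck 6: place 55 kg, 65 kg left
truck 7: place 89 kg, 31 kg left
truck 8: place 100 kg, 20 kg left
truck 8: place 17 kg, 3 kg left
truck 9: place 69 kg, 51 kg left
truck 10: place 95 kg, 25 kg left
truck 11: place 34 kg, 86 kg left
truck 12: place 109 kg, 11 kg left
truck 13: place 96 kg, 24 kg left
truck 14: place 27 kg, 93 kg left
truck 15: place 99 kg, 21 kg left
truck 16: place 28 kg, 92 kg left
truck 16: place 82 kg, 10 kg left

16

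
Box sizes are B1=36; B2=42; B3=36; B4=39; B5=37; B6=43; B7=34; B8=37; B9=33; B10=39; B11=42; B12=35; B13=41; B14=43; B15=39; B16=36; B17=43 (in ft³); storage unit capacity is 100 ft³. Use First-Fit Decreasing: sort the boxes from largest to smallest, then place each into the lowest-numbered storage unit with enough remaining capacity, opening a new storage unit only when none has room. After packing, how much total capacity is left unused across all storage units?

245

Sorted descending: 43, 43, 43, 42, 42, 41, 39, 39, 39, 37, 37, 36, 36, 36, 35, 34, 33.
storage unit 1: place 43 ft³, 57 ft³ left
storage unit 1: place 43 ft³, 14 ft³ left
storage unit 2: place 43 ft³, 57 ft³ left
storage unit 2: place 42 ft³, 15 ft³ left
storage unit 3: place 42 ft³, 58 ft³ left
storage unit 3: place 41 ft³, 17 ft³ left
storage unit 4: place 39 ft³, 61 ft³ left
storage unit 4: place 39 ft³, 22 ft³ left
storage unit 5: place 39 ft³, 61 ft³ left
storage unit 5: place 37 ft³, 24 ft³ left
storage unit 6: place 37 ft³, 63 ft³ left
storage unit 6: place 36 ft³, 27 ft³ left
storage unit 7: place 36 ft³, 64 ft³ left
storage unit 7: place 36 ft³, 28 ft³ left
storage unit 8: place 35 ft³, 65 ft³ left
storage unit 8: place 34 ft³, 31 ft³ left
storage unit 9: place 33 ft³, 67 ft³ left
9 storage units × 100 ft³ = 900 ft³; used 655 ft³; unused 245 ft³.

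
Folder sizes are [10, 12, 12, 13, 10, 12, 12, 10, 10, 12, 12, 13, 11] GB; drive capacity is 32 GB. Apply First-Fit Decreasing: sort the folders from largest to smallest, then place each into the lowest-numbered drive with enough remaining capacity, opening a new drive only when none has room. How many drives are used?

6

Sorted descending: 13, 13, 12, 12, 12, 12, 12, 12, 11, 10, 10, 10, 10.
Put 13 GB in drive 1; 19 GB remain.
Put 13 GB in drive 1; 6 GB remain.
Put 12 GB in drive 2; 20 GB remain.
Put 12 GB in drive 2; 8 GB remain.
Put 12 GB in drive 3; 20 GB remain.
Put 12 GB in drive 3; 8 GB remain.
Put 12 GB in drive 4; 20 GB remain.
Put 12 GB in drive 4; 8 GB remain.
Put 11 GB in drive 5; 21 GB remain.
Put 10 GB in drive 5; 11 GB remain.
Put 10 GB in drive 5; 1 GB remain.
Put 10 GB in drive 6; 22 GB remain.
Put 10 GB in drive 6; 12 GB remain.
Final drives: [13,13] [12,12] [12,12] [12,12] [11,10,10] [10,10].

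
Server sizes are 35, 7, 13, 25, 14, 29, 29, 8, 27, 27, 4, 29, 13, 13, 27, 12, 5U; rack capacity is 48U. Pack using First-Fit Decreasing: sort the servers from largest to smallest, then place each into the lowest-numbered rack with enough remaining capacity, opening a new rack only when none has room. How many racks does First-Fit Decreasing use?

Sorted descending: 35, 29, 29, 29, 27, 27, 27, 25, 14, 13, 13, 13, 12, 8, 7, 5, 4.
rack 1: place 35U, 13U left
rack 2: place 29U, 19U left
rack 3: place 29U, 19U left
rack 4: place 29U, 19U left
rack 5: place 27U, 21U left
rack 6: place 27U, 21U left
rack 7: place 27U, 21U left
rack 8: place 25U, 23U left
rack 2: place 14U, 5U left
rack 1: place 13U, 0U left
rack 3: place 13U, 6U left
rack 4: place 13U, 6U left
rack 5: place 12U, 9U left
rack 5: place 8U, 1U left
rack 6: place 7U, 14U left
rack 2: place 5U, 0U left
rack 3: place 4U, 2U left
Final racks: [35,13] [29,14,5] [29,13,4] [29,13] [27,12,8] [27,7] [27] [25].

8 racks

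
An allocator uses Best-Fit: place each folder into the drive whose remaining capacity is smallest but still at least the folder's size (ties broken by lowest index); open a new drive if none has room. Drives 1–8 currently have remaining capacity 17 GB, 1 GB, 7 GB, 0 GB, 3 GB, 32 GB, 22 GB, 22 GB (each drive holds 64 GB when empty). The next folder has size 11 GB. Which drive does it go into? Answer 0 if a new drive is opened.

1

Drives with room: drive 1 (17 GB), drive 6 (32 GB), drive 7 (22 GB), drive 8 (22 GB).
Tightest fit is drive 1 with 17 GB free.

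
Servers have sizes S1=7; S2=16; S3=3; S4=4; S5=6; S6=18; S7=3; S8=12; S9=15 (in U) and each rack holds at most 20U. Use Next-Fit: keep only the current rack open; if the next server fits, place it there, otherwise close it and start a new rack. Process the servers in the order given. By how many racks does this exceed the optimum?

1

Next-Fit: [7] [16,3] [4,6] [18] [3,12] [15] → 6 racks.
Total size 84U; any packing needs at least ⌈84/20⌉ = 5 racks.
An optimal packing achieves that bound: [18] [16,4] [15,3] [12,7] [6,3] → 5 racks.
Excess: 6 − 5 = 1.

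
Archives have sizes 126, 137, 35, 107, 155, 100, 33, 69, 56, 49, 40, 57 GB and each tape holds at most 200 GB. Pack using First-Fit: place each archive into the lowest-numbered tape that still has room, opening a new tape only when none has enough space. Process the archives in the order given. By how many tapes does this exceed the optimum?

First-Fit: [126,35,33] [137,56] [107,69] [155,40] [100,49] [57] → 6 tapes.
Total size 964 GB; any packing needs at least ⌈964/200⌉ = 5 tapes.
An optimal packing achieves that bound: [155,40] [137,57] [126,69] [107,56,35] [100,49,33] → 5 tapes.
Excess: 6 − 5 = 1.

1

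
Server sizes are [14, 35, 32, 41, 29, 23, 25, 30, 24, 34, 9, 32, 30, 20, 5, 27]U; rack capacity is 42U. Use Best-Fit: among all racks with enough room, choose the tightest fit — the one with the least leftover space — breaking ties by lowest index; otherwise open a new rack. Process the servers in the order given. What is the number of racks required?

Put 14U in rack 1; 28U remain.
Put 35U in rack 2; 7U remain.
Put 32U in rack 3; 10U remain.
Put 41U in rack 4; 1U remain.
Put 29U in rack 5; 13U remain.
Put 23U in rack 1; 5U remain.
Put 25U in rack 6; 17U remain.
Put 30U in rack 7; 12U remain.
Put 24U in rack 8; 18U remain.
Put 34U in rack 9; 8U remain.
Put 9U in rack 3; 1U remain.
Put 32U in rack 10; 10U remain.
Put 30U in rack 11; 12U remain.
Put 20U in rack 12; 22U remain.
Put 5U in rack 1; 0U remain.
Put 27U in rack 13; 15U remain.

13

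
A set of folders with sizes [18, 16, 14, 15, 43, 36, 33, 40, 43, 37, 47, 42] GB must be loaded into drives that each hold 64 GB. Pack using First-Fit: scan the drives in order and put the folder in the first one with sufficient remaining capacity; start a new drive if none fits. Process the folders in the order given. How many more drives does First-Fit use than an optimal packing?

First-Fit: [18,16,14,15] [43] [36] [33] [40] [43] [37] [47] [42] → 9 drives.
8 folders exceed 32 GB (half the capacity), and no two of those can share a drive, so at least 8 drives are needed.
An optimal packing achieves that bound: [47,16] [43,18] [43,15] [42,14] [40] [37] [36] [33] → 8 drives.
Excess: 9 − 8 = 1.

1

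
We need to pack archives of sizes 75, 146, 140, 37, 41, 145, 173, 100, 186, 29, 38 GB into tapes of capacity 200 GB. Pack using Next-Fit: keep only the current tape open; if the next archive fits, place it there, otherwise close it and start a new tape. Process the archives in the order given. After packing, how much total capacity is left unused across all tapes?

Put 75 GB in tape 1; 125 GB remain.
Put 146 GB in tape 2; 54 GB remain.
Put 140 GB in tape 3; 60 GB remain.
Put 37 GB in tape 3; 23 GB remain.
Put 41 GB in tape 4; 159 GB remain.
Put 145 GB in tape 4; 14 GB remain.
Put 173 GB in tape 5; 27 GB remain.
Put 100 GB in tape 6; 100 GB remain.
Put 186 GB in tape 7; 14 GB remain.
Put 29 GB in tape 8; 171 GB remain.
Put 38 GB in tape 8; 133 GB remain.
8 tapes × 200 GB = 1600 GB; used 1110 GB; unused 490 GB.

490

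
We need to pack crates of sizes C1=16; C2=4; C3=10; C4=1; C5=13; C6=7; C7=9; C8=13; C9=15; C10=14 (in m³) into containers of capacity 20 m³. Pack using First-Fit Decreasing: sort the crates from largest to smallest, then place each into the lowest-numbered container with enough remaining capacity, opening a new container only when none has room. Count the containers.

Sorted descending: 16, 15, 14, 13, 13, 10, 9, 7, 4, 1.
16 m³ → container 1 (remaining 4 m³)
15 m³ → container 2 (remaining 5 m³)
14 m³ → container 3 (remaining 6 m³)
13 m³ → container 4 (remaining 7 m³)
13 m³ → container 5 (remaining 7 m³)
10 m³ → container 6 (remaining 10 m³)
9 m³ → container 6 (remaining 1 m³)
7 m³ → container 4 (remaining 0 m³)
4 m³ → container 1 (remaining 0 m³)
1 m³ → container 2 (remaining 4 m³)

6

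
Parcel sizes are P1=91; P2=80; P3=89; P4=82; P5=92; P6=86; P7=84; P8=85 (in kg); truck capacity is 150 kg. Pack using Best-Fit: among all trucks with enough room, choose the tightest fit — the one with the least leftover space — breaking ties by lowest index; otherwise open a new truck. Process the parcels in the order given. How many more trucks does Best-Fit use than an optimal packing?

0

Best-Fit: [91] [80] [89] [82] [92] [86] [84] [85] → 8 trucks.
8 parcels exceed 75 kg (half the capacity), and no two of those can share a truck, so at least 8 trucks are needed.
So 8 is already optimal.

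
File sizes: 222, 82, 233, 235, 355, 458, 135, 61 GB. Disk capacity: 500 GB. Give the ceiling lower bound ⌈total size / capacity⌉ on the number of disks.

Total size = 222 + 82 + 233 + 235 + 355 + 458 + 135 + 61 = 1781 GB.
⌈1781 / 500⌉ = 4.

4 disks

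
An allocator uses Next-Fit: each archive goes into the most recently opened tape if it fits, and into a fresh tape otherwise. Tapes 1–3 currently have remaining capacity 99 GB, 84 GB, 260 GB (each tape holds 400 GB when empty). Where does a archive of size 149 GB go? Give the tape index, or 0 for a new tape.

3

Next-Fit only looks at tape 3, which has 260 GB free.
149 GB fits there.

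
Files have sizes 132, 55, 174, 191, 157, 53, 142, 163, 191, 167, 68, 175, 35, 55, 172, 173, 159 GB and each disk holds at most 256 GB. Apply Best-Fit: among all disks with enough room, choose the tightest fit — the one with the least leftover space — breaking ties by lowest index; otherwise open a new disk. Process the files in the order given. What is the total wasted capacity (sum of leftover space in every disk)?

810

Put 132 GB in disk 1; 124 GB remain.
Put 55 GB in disk 1; 69 GB remain.
Put 174 GB in disk 2; 82 GB remain.
Put 191 GB in disk 3; 65 GB remain.
Put 157 GB in disk 4; 99 GB remain.
Put 53 GB in disk 3; 12 GB remain.
Put 142 GB in disk 5; 114 GB remain.
Put 163 GB in disk 6; 93 GB remain.
Put 191 GB in disk 7; 65 GB remain.
Put 167 GB in disk 8; 89 GB remain.
Put 68 GB in disk 1; 1 GB remain.
Put 175 GB in disk 9; 81 GB remain.
Put 35 GB in disk 7; 30 GB remain.
Put 55 GB in disk 9; 26 GB remain.
Put 172 GB in disk 10; 84 GB remain.
Put 173 GB in disk 11; 83 GB remain.
Put 159 GB in disk 12; 97 GB remain.
12 disks × 256 GB = 3072 GB; used 2262 GB; unused 810 GB.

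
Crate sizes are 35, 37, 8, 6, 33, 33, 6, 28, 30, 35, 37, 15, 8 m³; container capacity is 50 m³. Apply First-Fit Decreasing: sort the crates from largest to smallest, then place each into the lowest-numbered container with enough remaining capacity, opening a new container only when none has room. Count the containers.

8

Sorted descending: 37, 37, 35, 35, 33, 33, 30, 28, 15, 8, 8, 6, 6.
container 1: place 37 m³, 13 m³ left
container 2: place 37 m³, 13 m³ left
container 3: place 35 m³, 15 m³ left
container 4: place 35 m³, 15 m³ left
container 5: place 33 m³, 17 m³ left
container 6: place 33 m³, 17 m³ left
container 7: place 30 m³, 20 m³ left
container 8: place 28 m³, 22 m³ left
container 3: place 15 m³, 0 m³ left
container 1: place 8 m³, 5 m³ left
container 2: place 8 m³, 5 m³ left
container 4: place 6 m³, 9 m³ left
container 4: place 6 m³, 3 m³ left
Final containers: [37,8] [37,8] [35,15] [35,6,6] [33] [33] [30] [28].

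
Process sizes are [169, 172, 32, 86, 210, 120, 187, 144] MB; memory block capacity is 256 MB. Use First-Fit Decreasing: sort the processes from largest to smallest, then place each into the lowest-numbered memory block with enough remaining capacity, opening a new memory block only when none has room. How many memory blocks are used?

Sorted descending: 210, 187, 172, 169, 144, 120, 86, 32.
Put 210 MB in memory block 1; 46 MB remain.
Put 187 MB in memory block 2; 69 MB remain.
Put 172 MB in memory block 3; 84 MB remain.
Put 169 MB in memory block 4; 87 MB remain.
Put 144 MB in memory block 5; 112 MB remain.
Put 120 MB in memory block 6; 136 MB remain.
Put 86 MB in memory block 4; 1 MB remain.
Put 32 MB in memory block 1; 14 MB remain.
Final memory blocks: [210,32] [187] [172] [169,86] [144] [120].

6 memory blocks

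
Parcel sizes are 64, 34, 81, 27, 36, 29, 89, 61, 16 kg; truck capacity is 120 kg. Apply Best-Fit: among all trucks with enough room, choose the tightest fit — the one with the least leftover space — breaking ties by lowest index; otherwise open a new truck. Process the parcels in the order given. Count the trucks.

Put 64 kg in truck 1; 56 kg remain.
Put 34 kg in truck 1; 22 kg remain.
Put 81 kg in truck 2; 39 kg remain.
Put 27 kg in truck 2; 12 kg remain.
Put 36 kg in truck 3; 84 kg remain.
Put 29 kg in truck 3; 55 kg remain.
Put 89 kg in truck 4; 31 kg remain.
Put 61 kg in truck 5; 59 kg remain.
Put 16 kg in truck 1; 6 kg remain.
Final trucks: [64,34,16] [81,27] [36,29] [89] [61].

5 trucks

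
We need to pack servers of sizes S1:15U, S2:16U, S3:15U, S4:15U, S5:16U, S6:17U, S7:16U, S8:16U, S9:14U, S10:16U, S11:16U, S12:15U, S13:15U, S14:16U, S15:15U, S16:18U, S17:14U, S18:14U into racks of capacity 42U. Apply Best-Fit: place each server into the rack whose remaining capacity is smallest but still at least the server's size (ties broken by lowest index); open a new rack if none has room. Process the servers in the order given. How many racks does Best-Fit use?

Put S1 (15U) in rack 1; 27U remain.
Put S2 (16U) in rack 1; 11U remain.
Put S3 (15U) in rack 2; 27U remain.
Put S4 (15U) in rack 2; 12U remain.
Put S5 (16U) in rack 3; 26U remain.
Put S6 (17U) in rack 3; 9U remain.
Put S7 (16U) in rack 4; 26U remain.
Put S8 (16U) in rack 4; 10U remain.
Put S9 (14U) in rack 5; 28U remain.
Put S10 (16U) in rack 5; 12U remain.
Put S11 (16U) in rack 6; 26U remain.
Put S12 (15U) in rack 6; 11U remain.
Put S13 (15U) in rack 7; 27U remain.
Put S14 (16U) in rack 7; 11U remain.
Put S15 (15U) in rack 8; 27U remain.
Put S16 (18U) in rack 8; 9U remain.
Put S17 (14U) in rack 9; 28U remain.
Put S18 (14U) in rack 9; 14U remain.
Final racks: [15,16] [15,15] [16,17] [16,16] [14,16] [16,15] [15,16] [15,18] [14,14].

9 racks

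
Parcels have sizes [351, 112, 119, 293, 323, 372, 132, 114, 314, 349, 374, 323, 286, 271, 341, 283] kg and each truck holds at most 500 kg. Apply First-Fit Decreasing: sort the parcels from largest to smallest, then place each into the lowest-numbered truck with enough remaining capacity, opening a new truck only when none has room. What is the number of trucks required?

Sorted descending: 374, 372, 351, 349, 341, 323, 323, 314, 293, 286, 283, 271, 132, 119, 114, 112.
374 kg → truck 1 (remaining 126 kg)
372 kg → truck 2 (remaining 128 kg)
351 kg → truck 3 (remaining 149 kg)
349 kg → truck 4 (remaining 151 kg)
341 kg → truck 5 (remaining 159 kg)
323 kg → truck 6 (remaining 177 kg)
323 kg → truck 7 (remaining 177 kg)
314 kg → truck 8 (remaining 186 kg)
293 kg → truck 9 (remaining 207 kg)
286 kg → truck 10 (remaining 214 kg)
283 kg → truck 11 (remaining 217 kg)
271 kg → truck 12 (remaining 229 kg)
132 kg → truck 3 (remaining 17 kg)
119 kg → truck 1 (remaining 7 kg)
114 kg → truck 2 (remaining 14 kg)
112 kg → truck 4 (remaining 39 kg)

12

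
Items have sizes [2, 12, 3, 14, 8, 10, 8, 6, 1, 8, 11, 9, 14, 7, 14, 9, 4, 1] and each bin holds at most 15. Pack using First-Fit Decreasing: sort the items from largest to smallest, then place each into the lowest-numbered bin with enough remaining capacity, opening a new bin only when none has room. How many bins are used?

11

Sorted descending: 14, 14, 14, 12, 11, 10, 9, 9, 8, 8, 8, 7, 6, 4, 3, 2, 1, 1.
Put 14 in bin 1; 1 remain.
Put 14 in bin 2; 1 remain.
Put 14 in bin 3; 1 remain.
Put 12 in bin 4; 3 remain.
Put 11 in bin 5; 4 remain.
Put 10 in bin 6; 5 remain.
Put 9 in bin 7; 6 remain.
Put 9 in bin 8; 6 remain.
Put 8 in bin 9; 7 remain.
Put 8 in bin 10; 7 remain.
Put 8 in bin 11; 7 remain.
Put 7 in bin 9; 0 remain.
Put 6 in bin 7; 0 remain.
Put 4 in bin 5; 0 remain.
Put 3 in bin 4; 0 remain.
Put 2 in bin 6; 3 remain.
Put 1 in bin 1; 0 remain.
Put 1 in bin 2; 0 remain.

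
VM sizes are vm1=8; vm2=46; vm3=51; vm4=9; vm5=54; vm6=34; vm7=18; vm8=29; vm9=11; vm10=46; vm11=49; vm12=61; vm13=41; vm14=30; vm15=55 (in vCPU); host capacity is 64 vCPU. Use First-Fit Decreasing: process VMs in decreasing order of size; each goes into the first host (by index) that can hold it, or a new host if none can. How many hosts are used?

Sorted descending: 61, 55, 54, 51, 49, 46, 46, 41, 34, 30, 29, 18, 11, 9, 8.
Put 61 vCPU in host 1; 3 vCPU remain.
Put 55 vCPU in host 2; 9 vCPU remain.
Put 54 vCPU in host 3; 10 vCPU remain.
Put 51 vCPU in host 4; 13 vCPU remain.
Put 49 vCPU in host 5; 15 vCPU remain.
Put 46 vCPU in host 6; 18 vCPU remain.
Put 46 vCPU in host 7; 18 vCPU remain.
Put 41 vCPU in host 8; 23 vCPU remain.
Put 34 vCPU in host 9; 30 vCPU remain.
Put 30 vCPU in host 9; 0 vCPU remain.
Put 29 vCPU in host 10; 35 vCPU remain.
Put 18 vCPU in host 6; 0 vCPU remain.
Put 11 vCPU in host 4; 2 vCPU remain.
Put 9 vCPU in host 2; 0 vCPU remain.
Put 8 vCPU in host 3; 2 vCPU remain.

10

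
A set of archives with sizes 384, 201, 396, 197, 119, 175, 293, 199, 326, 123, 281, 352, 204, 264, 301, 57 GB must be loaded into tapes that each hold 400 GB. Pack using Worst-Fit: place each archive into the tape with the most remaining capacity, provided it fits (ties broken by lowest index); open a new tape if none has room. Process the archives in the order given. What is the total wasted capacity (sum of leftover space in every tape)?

928

Put 384 GB in tape 1; 16 GB remain.
Put 201 GB in tape 2; 199 GB remain.
Put 396 GB in tape 3; 4 GB remain.
Put 197 GB in tape 2; 2 GB remain.
Put 119 GB in tape 4; 281 GB remain.
Put 175 GB in tape 4; 106 GB remain.
Put 293 GB in tape 5; 107 GB remain.
Put 199 GB in tape 6; 201 GB remain.
Put 326 GB in tape 7; 74 GB remain.
Put 123 GB in tape 6; 78 GB remain.
Put 281 GB in tape 8; 119 GB remain.
Put 352 GB in tape 9; 48 GB remain.
Put 204 GB in tape 10; 196 GB remain.
Put 264 GB in tape 11; 136 GB remain.
Put 301 GB in tape 12; 99 GB remain.
Put 57 GB in tape 10; 139 GB remain.
12 tapes × 400 GB = 4800 GB; used 3872 GB; unused 928 GB.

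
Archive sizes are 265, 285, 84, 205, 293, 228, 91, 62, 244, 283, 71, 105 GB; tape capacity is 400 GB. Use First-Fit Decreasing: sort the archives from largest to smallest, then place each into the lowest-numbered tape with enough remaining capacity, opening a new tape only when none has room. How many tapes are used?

7 tapes

Sorted descending: 293, 285, 283, 265, 244, 228, 205, 105, 91, 84, 71, 62.
293 GB → tape 1 (remaining 107 GB)
285 GB → tape 2 (remaining 115 GB)
283 GB → tape 3 (remaining 117 GB)
265 GB → tape 4 (remaining 135 GB)
244 GB → tape 5 (remaining 156 GB)
228 GB → tape 6 (remaining 172 GB)
205 GB → tape 7 (remaining 195 GB)
105 GB → tape 1 (remaining 2 GB)
91 GB → tape 2 (remaining 24 GB)
84 GB → tape 3 (remaining 33 GB)
71 GB → tape 4 (remaining 64 GB)
62 GB → tape 4 (remaining 2 GB)
Final tapes: [293,105] [285,91] [283,84] [265,71,62] [244] [228] [205].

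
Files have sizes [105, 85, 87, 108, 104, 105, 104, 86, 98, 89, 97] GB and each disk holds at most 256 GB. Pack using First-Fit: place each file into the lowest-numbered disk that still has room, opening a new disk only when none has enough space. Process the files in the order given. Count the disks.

105 GB → disk 1 (remaining 151 GB)
85 GB → disk 1 (remaining 66 GB)
87 GB → disk 2 (remaining 169 GB)
108 GB → disk 2 (remaining 61 GB)
104 GB → disk 3 (remaining 152 GB)
105 GB → disk 3 (remaining 47 GB)
104 GB → disk 4 (remaining 152 GB)
86 GB → disk 4 (remaining 66 GB)
98 GB → disk 5 (remaining 158 GB)
89 GB → disk 5 (remaining 69 GB)
97 GB → disk 6 (remaining 159 GB)

6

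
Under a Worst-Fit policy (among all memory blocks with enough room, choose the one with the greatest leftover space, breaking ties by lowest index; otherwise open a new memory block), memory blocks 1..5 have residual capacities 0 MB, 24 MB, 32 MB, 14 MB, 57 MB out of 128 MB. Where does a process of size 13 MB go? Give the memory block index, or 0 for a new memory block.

5

Memory blocks with room: memory block 2 (24 MB), memory block 3 (32 MB), memory block 4 (14 MB), memory block 5 (57 MB).
Most room is memory block 5 with 57 MB free.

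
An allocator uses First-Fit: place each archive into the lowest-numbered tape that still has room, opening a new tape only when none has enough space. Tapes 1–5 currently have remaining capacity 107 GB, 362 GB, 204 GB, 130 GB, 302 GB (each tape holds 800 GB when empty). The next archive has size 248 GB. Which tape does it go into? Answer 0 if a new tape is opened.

2

Tapes with room: tape 2 (362 GB), tape 5 (302 GB).
The first with room is tape 2.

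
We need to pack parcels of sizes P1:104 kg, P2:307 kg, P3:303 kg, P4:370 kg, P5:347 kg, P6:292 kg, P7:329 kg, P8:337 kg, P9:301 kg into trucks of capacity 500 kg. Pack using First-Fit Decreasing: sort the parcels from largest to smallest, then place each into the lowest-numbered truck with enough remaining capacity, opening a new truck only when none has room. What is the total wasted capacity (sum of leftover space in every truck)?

Sorted descending: 370, 347, 337, 329, 307, 303, 301, 292, 104.
370 kg → truck 1 (remaining 130 kg)
347 kg → truck 2 (remaining 153 kg)
337 kg → truck 3 (remaining 163 kg)
329 kg → truck 4 (remaining 171 kg)
307 kg → truck 5 (remaining 193 kg)
303 kg → truck 6 (remaining 197 kg)
301 kg → truck 7 (remaining 199 kg)
292 kg → truck 8 (remaining 208 kg)
104 kg → truck 1 (remaining 26 kg)
8 trucks × 500 kg = 4000 kg; used 2690 kg; unused 1310 kg.

1310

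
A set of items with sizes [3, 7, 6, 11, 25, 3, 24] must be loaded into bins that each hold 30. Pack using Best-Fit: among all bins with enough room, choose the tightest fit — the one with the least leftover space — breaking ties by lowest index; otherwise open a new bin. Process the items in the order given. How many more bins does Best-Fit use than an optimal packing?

0

Best-Fit: [3,7,6,11,3] [25] [24] → 3 bins.
Total size 79; any packing needs at least ⌈79/30⌉ = 3 bins.
So 3 is already optimal.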